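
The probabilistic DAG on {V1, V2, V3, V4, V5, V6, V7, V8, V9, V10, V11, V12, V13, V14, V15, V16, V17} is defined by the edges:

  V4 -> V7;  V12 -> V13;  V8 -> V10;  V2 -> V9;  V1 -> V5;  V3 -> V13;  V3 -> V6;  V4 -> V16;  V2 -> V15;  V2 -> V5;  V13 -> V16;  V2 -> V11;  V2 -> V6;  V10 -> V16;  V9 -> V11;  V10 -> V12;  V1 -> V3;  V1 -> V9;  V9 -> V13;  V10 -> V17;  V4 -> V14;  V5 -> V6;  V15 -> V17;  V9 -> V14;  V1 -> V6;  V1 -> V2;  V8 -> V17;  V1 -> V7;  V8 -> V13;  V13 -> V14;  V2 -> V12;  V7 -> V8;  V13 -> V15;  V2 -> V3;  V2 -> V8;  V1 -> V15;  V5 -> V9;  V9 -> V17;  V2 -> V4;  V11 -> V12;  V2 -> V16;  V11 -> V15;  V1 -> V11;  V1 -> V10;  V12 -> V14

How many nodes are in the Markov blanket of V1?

12

A node's Markov blanket = Pa ∪ Ch ∪ (parents of Ch other than the node itself).
Pa(V1) = {}.
Children of V1: V2, V3, V5, V6, V7, V9, V10, V11, V15.
Other parents of V1's children:
  V2: no additional parents.
  V3's other parent is V2.
  parents(V5) \ {V1} = {V2}.
  parents(V6) \ {V1} = {V2, V3, V5}.
  V7's other parent is V4.
  V9's other parents are V2, V5.
  V10's other parent is V8.
  V11's other parents are V2, V9.
  parents(V15) \ {V1} = {V2, V11, V13}.
MB(V1) = {V2, V3, V4, V5, V6, V7, V8, V9, V10, V11, V13, V15}, which has 12 nodes.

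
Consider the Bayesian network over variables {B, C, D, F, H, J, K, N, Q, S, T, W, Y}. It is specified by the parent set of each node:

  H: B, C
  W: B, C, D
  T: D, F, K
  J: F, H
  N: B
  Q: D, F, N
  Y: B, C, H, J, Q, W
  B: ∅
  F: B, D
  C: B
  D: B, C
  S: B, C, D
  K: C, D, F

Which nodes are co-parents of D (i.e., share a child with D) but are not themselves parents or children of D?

Children of D: F, K, Q, S, T, W.
  parents(F) \ {D} = {B}.
  parents(K) \ {D} = {C, F}.
  parents(Q) \ {D} = {F, N}.
  S's other parents are B, C.
  T also has parents F, K.
  W also has parents B, C.
Excluding nodes already adjacent to D (B, C, F, K, Q, S, T, W), the co-parent-only contribution is {N}.

{N}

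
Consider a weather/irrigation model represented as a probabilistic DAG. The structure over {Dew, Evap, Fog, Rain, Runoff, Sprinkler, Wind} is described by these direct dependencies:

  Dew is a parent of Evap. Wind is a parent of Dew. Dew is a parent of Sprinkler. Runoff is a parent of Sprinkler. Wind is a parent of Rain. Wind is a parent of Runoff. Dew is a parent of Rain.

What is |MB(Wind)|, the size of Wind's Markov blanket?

Children of Wind: Dew, Rain, Runoff.
Pa(Wind) = {}.
Other parents of Wind's children:
  Dew has no other parent.
  Runoff has no other parent.
  Rain's other parent is Dew.
MB(Wind) = {Dew, Rain, Runoff}, which has 3 nodes.

3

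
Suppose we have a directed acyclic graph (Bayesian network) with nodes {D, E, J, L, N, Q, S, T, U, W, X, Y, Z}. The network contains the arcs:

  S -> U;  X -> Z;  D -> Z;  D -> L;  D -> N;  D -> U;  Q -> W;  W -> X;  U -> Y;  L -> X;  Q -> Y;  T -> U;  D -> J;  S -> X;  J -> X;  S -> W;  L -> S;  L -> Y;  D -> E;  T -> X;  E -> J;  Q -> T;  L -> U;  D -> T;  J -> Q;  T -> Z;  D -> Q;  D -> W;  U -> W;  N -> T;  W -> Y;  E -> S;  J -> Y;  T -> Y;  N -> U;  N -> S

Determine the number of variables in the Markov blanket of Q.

9

Q has parents D, J.
Children of Q: T, W, Y.
Other parents of Q's children:
  T's other parents are D, N.
  W also has parents D, S, U.
  Y's other parents are J, L, T, U, W.
MB(Q) = {D, J, L, N, S, T, U, W, Y}, which has 9 nodes.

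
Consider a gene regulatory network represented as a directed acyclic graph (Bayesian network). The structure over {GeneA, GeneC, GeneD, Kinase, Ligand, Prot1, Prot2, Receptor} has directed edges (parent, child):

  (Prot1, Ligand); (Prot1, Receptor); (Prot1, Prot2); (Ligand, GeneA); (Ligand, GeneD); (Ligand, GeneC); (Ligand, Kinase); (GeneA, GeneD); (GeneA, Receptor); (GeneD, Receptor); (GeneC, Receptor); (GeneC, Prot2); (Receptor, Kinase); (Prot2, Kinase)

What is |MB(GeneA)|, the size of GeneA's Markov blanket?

A node's Markov blanket = Pa ∪ Ch ∪ (parents of Ch other than the node itself).
GeneA's parents: Ligand.
GeneA has children GeneD, Receptor.
Other parents of GeneA's children:
  GeneD: Ligand
  Receptor: GeneC, GeneD, Prot1
MB(GeneA) = {GeneC, GeneD, Ligand, Prot1, Receptor}, which has 5 nodes.

5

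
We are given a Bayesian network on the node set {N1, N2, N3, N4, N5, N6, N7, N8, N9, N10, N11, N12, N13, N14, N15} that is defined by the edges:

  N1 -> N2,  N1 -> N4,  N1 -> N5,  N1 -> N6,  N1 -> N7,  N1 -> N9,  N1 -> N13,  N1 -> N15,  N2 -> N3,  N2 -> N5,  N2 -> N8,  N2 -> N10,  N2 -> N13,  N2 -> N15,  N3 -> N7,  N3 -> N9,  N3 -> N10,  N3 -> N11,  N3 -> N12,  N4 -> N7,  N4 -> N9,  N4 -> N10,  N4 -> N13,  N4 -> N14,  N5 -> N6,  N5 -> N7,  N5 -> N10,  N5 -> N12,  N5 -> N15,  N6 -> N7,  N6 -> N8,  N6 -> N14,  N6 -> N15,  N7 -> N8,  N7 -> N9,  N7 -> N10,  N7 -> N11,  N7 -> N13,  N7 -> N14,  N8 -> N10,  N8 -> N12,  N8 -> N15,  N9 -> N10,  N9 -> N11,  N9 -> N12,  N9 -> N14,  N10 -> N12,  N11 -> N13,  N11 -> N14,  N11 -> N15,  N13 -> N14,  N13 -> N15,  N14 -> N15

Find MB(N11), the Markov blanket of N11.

{N1, N2, N3, N4, N5, N6, N7, N8, N9, N13, N14, N15}

The Markov blanket of a node is its parents, its children, and the other parents of its children.
Parents of N11: N3, N7, N9.
Ch(N11) = {N13, N14, N15}.
Co-parents of N11 (other parents of its children):
  N13: N1, N2, N4, N7
  N14: N4, N6, N7, N9, N13
  N15: N1, N2, N5, N6, N8, N13, N14
MB(N11) = {N1, N2, N3, N4, N5, N6, N7, N8, N9, N13, N14, N15}.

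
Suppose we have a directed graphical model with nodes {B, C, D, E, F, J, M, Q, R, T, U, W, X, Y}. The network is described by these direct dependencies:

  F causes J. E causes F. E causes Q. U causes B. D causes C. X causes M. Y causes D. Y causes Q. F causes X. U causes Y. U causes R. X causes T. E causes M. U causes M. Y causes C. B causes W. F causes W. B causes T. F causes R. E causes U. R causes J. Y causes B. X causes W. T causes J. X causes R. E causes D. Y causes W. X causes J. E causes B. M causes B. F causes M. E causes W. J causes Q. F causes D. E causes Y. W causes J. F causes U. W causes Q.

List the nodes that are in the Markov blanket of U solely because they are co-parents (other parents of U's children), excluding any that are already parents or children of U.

{X}

Children of U: B, M, R, Y.
  parents(Y) \ {U} = {E}.
  R's other parents are F, X.
  parents(M) \ {U} = {E, F, X}.
  B's other parents are E, M, Y.
Excluding nodes already adjacent to U (B, E, F, M, R, Y), the co-parent-only contribution is {X}.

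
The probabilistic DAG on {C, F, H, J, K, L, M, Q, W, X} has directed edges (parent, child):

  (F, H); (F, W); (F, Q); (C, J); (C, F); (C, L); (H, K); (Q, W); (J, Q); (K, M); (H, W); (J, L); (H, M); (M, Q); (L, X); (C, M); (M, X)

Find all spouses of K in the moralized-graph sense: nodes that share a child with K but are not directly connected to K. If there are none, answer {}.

{C}

Children of K: M.
  M's other parents are C, H.
Excluding nodes already adjacent to K (H, M), the co-parent-only contribution is {C}.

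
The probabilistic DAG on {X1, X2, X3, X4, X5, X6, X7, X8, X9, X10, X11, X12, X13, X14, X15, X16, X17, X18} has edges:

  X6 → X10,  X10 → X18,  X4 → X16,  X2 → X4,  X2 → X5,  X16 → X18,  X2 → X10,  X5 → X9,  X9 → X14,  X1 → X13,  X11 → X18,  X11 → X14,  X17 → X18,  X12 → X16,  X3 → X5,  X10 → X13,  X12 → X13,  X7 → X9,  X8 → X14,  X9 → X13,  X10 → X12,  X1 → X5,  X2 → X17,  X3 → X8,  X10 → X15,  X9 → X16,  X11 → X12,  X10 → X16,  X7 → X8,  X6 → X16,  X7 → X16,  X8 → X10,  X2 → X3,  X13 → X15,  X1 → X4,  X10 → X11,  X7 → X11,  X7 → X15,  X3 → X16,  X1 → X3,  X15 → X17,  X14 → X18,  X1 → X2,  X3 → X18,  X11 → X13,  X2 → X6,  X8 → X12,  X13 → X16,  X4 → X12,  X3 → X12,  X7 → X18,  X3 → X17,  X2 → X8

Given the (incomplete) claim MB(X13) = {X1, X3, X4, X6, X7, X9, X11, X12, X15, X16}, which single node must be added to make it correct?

The Markov blanket of a node is its parents, its children, and the other parents of its children.
X13's parents: X1, X9, X10, X11, X12.
X13 has children X15, X16.
Co-parents of X13 (other parents of its children):
  X15 also has parents X7, X10.
  X16's other parents are X3, X4, X6, X7, X9, X10, X12.
MB(X13) = {X1, X3, X4, X6, X7, X9, X10, X11, X12, X15, X16}.
Comparing with the claimed set, X10 is missing.

X10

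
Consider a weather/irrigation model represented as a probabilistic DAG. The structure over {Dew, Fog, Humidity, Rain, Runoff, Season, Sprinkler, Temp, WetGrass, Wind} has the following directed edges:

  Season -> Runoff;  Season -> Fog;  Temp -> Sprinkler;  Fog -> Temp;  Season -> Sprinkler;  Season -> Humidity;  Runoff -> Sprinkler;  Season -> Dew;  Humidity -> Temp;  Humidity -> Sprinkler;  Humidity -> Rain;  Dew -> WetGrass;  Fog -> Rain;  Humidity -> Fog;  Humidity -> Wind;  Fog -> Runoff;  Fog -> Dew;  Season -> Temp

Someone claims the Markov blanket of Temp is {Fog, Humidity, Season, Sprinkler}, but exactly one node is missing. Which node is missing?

Runoff

The Markov blanket of a node is its parents, its children, and the other parents of its children.
Temp has parents Fog, Humidity, Season.
Temp has child Sprinkler.
For each child, the remaining parents (spouses of Temp):
  Sprinkler also has parents Humidity, Runoff, Season.
MB(Temp) = {Fog, Humidity, Runoff, Season, Sprinkler}.
Comparing with the claimed set, Runoff is missing.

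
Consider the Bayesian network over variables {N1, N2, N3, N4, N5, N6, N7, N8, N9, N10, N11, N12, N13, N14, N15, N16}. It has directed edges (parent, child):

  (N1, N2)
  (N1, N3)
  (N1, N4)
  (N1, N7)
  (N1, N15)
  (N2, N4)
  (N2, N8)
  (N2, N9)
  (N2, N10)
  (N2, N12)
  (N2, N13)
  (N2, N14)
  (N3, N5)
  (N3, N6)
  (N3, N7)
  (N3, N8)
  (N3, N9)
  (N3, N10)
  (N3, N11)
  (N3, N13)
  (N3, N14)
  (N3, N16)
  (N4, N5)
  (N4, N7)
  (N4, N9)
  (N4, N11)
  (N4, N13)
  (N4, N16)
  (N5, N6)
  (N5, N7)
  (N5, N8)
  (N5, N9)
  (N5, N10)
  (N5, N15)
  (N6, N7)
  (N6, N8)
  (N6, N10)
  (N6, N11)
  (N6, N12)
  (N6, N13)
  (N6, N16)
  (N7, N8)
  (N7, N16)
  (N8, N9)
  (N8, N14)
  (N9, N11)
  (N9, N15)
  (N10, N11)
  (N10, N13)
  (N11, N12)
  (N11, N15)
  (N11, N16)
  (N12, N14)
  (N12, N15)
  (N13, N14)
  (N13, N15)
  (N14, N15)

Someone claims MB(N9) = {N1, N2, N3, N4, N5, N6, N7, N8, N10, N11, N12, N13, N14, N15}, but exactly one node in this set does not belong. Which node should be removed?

N7

Pa(N9) = {N2, N3, N4, N5, N8}.
Ch(N9) = {N11, N15}.
Other parents of N9's children:
  N11's other parents are N3, N4, N6, N10.
  N15's other parents are N1, N5, N11, N12, N13, N14.
MB(N9) = {N1, N2, N3, N4, N5, N6, N8, N10, N11, N12, N13, N14, N15}.
N7 is neither a parent, child, nor co-parent of N9, so it does not belong.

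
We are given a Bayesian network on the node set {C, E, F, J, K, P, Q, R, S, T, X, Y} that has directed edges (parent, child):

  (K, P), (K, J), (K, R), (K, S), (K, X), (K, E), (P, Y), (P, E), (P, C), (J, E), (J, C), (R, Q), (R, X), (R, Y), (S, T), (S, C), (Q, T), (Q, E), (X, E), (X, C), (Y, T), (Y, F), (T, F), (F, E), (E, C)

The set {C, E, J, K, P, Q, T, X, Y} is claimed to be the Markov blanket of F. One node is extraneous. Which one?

Recall MB(v) = parents ∪ children ∪ spouses, where spouses are the other parents of v's children.
Parents of F: T, Y.
F's children: E.
Other parents of F's children:
  E: J, K, P, Q, X
MB(F) = {E, J, K, P, Q, T, X, Y}.
C is neither a parent, child, nor co-parent of F, so it does not belong.

C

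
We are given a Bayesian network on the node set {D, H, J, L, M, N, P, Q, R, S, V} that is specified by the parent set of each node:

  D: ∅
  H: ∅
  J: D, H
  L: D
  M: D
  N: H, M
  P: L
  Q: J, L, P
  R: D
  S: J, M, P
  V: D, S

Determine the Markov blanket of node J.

J's parents: D, H.
J has children Q, S.
For each child, the remaining parents (spouses of J):
  Q's other parents are L, P.
  S also has parents M, P.
Union: {D, H} ∪ {Q, S} ∪ {L, M, P} = {D, H, L, M, P, Q, S}.

{D, H, L, M, P, Q, S}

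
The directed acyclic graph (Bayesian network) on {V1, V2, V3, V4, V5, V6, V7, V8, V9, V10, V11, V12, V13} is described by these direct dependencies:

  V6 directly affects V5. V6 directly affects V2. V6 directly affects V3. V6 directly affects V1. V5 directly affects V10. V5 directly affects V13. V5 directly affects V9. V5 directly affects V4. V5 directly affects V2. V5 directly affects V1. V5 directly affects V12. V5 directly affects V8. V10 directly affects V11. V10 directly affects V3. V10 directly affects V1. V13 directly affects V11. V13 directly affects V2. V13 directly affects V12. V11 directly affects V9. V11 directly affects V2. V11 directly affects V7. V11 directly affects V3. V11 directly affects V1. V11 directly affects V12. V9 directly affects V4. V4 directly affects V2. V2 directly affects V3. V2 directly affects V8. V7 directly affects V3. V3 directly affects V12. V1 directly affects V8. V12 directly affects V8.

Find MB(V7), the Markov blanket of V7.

{V2, V3, V6, V10, V11}

Pa(V7) = {V11}.
Children of V7: V3.
For each child, the remaining parents (spouses of V7):
  parents(V3) \ {V7} = {V2, V6, V10, V11}.
Taking the union gives {V2, V3, V6, V10, V11}.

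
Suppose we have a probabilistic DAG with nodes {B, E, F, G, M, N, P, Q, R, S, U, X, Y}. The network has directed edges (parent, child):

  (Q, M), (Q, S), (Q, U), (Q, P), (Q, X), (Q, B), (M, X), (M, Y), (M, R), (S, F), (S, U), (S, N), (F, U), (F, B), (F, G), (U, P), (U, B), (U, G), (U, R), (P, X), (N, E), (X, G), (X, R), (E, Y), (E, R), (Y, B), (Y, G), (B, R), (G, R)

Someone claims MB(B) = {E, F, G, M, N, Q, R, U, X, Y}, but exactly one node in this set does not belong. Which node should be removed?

B's parents: F, Q, U, Y.
Children of B: R.
Other parents of B's children:
  R: E, G, M, U, X
MB(B) = {E, F, G, M, Q, R, U, X, Y}.
N is neither a parent, child, nor co-parent of B, so it does not belong.

N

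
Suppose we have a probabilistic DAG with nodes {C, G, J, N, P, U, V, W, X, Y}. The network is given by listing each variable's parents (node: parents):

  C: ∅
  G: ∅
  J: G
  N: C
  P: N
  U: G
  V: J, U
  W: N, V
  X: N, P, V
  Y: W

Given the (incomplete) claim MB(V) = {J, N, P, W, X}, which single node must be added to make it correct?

By definition, MB(V) is built from V's parents, V's children, and the co-parents of V.
V's parents: J, U.
Children of V: W, X.
Other parents of V's children:
  W also has parent N.
  X also has parents N, P.
MB(V) = {J, N, P, U, W, X}.
Comparing with the claimed set, U is missing.

U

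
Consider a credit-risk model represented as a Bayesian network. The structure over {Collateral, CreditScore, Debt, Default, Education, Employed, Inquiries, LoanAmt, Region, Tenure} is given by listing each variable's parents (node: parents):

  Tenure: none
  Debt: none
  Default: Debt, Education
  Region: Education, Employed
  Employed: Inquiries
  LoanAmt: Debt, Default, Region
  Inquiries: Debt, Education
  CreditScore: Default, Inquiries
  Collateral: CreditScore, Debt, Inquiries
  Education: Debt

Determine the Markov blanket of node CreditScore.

Parents of CreditScore: Default, Inquiries.
Children of CreditScore: Collateral.
Co-parents of CreditScore (other parents of its children):
  Collateral also has parents Debt, Inquiries.
MB(CreditScore) = {Collateral, Debt, Default, Inquiries}.

{Collateral, Debt, Default, Inquiries}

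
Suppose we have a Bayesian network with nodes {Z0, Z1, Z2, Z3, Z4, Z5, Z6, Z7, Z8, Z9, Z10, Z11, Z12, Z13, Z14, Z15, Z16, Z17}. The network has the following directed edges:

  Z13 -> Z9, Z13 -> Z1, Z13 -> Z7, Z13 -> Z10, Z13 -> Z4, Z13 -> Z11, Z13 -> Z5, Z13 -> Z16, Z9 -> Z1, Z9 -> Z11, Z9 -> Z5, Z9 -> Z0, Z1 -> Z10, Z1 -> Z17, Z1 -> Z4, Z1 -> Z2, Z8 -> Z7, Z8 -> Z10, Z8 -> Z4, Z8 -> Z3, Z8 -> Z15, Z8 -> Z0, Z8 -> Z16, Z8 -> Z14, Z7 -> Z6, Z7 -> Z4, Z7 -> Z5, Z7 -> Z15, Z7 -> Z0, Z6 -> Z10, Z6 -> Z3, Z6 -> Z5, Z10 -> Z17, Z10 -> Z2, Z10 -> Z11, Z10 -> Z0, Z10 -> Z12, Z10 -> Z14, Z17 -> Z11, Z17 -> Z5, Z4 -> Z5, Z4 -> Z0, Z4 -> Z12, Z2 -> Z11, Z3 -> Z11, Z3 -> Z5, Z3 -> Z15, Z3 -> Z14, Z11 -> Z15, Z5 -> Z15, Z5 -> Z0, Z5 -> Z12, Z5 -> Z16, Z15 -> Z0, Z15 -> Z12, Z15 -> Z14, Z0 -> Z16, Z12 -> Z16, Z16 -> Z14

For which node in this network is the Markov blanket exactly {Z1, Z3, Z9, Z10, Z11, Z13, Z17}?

Z2

The target node must have every member of {Z1, Z3, Z9, Z10, Z11, Z13, Z17} as a parent, child, or co-parent, and no others.
Parents of Z2: Z1, Z10; children: Z11; co-parents: Z3, Z9, Z10, Z13, Z17.
These exactly cover the given set, so the node is Z2.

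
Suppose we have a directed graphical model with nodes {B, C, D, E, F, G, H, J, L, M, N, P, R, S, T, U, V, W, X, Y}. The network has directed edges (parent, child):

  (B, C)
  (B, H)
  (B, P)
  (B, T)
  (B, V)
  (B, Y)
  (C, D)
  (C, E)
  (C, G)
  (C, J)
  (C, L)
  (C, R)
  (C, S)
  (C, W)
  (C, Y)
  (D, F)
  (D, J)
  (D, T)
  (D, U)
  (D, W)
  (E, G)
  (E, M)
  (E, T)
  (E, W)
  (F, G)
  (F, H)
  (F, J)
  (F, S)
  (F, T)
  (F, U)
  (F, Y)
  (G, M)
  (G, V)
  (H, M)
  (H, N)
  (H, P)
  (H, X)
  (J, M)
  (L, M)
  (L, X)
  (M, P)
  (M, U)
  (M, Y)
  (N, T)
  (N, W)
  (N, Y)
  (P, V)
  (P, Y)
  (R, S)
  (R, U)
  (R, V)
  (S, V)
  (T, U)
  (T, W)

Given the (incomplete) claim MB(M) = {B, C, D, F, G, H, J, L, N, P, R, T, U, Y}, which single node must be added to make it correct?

Recall MB(v) = parents ∪ children ∪ spouses, where spouses are the other parents of v's children.
M has parents E, G, H, J, L.
M has children P, U, Y.
Other parents of M's children:
  P: B, H
  U: D, F, R, T
  Y: B, C, F, N, P
MB(M) = {B, C, D, E, F, G, H, J, L, N, P, R, T, U, Y}.
Comparing with the claimed set, E is missing.

E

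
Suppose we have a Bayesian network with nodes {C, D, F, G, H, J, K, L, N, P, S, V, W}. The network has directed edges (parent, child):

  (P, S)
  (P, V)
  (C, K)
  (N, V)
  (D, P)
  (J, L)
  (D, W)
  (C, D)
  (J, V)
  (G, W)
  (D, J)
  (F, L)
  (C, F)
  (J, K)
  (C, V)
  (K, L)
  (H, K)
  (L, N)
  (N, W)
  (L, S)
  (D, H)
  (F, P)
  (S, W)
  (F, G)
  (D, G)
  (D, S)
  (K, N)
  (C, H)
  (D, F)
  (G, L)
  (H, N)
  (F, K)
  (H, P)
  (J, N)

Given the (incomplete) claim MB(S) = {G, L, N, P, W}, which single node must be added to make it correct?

S has parents D, L, P.
Ch(S) = {W}.
For each child, the remaining parents (spouses of S):
  parents(W) \ {S} = {D, G, N}.
MB(S) = {D, G, L, N, P, W}.
Comparing with the claimed set, D is missing.

D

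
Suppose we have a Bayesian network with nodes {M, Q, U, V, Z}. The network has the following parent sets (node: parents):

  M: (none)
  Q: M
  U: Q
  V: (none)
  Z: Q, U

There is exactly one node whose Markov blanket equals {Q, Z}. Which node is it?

The target node must have every member of {Q, Z} as a parent, child, or co-parent, and no others.
Parents of U: Q; children: Z; co-parents: Q.
These exactly cover the given set, so the node is U.

U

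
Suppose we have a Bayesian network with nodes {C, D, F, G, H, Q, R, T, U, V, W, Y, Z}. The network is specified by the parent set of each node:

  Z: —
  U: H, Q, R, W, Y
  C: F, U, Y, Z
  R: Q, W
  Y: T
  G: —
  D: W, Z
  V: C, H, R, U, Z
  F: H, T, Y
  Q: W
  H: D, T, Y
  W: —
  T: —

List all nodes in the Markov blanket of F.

{C, H, T, U, Y, Z}

F's parents: H, T, Y.
F has child C.
Parents of each child, excluding F:
  C also has parents U, Y, Z.
Taking the union gives {C, H, T, U, Y, Z}.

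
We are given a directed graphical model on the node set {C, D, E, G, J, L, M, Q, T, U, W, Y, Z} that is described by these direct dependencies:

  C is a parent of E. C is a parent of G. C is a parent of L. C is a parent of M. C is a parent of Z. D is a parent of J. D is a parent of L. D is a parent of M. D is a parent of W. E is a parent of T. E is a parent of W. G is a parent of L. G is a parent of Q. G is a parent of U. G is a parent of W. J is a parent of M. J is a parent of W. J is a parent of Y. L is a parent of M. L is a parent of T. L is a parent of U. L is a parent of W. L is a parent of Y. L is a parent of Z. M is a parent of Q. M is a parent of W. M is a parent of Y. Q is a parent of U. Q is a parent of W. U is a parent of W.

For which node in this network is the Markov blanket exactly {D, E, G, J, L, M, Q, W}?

The target node must have every member of {D, E, G, J, L, M, Q, W} as a parent, child, or co-parent, and no others.
Parents of U: G, L, Q; children: W; co-parents: D, E, G, J, L, M, Q.
These exactly cover the given set, so the node is U.

U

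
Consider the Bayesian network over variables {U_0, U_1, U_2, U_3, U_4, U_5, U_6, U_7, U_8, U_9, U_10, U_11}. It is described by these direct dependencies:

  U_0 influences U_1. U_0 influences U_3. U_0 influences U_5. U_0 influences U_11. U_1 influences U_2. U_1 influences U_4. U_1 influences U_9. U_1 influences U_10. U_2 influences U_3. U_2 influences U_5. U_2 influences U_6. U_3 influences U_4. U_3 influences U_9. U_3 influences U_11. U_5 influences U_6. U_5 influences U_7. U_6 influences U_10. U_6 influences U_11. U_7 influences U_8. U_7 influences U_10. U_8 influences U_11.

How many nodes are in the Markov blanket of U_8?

A node's Markov blanket = Pa ∪ Ch ∪ (parents of Ch other than the node itself).
U_8's parents: U_7.
Ch(U_8) = {U_11}.
For each child, the remaining parents (spouses of U_8):
  parents(U_11) \ {U_8} = {U_0, U_3, U_6}.
MB(U_8) = {U_0, U_3, U_6, U_7, U_11}, which has 5 nodes.

5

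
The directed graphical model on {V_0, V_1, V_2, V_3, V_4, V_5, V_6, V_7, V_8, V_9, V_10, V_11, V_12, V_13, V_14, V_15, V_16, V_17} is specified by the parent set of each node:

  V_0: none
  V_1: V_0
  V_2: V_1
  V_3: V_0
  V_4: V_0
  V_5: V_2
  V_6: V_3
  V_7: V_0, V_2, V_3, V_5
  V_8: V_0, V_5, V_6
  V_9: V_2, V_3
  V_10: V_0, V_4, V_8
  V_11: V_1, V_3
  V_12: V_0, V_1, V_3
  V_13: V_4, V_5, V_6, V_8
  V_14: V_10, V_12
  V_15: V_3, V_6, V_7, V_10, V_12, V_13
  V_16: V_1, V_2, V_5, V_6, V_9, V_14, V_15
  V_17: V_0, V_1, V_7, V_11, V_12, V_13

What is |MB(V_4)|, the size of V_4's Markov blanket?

V_4 has parent V_0.
V_4's children: V_10, V_13.
For each child, the remaining parents (spouses of V_4):
  parents(V_10) \ {V_4} = {V_0, V_8}.
  parents(V_13) \ {V_4} = {V_5, V_6, V_8}.
MB(V_4) = {V_0, V_5, V_6, V_8, V_10, V_13}, which has 6 nodes.

6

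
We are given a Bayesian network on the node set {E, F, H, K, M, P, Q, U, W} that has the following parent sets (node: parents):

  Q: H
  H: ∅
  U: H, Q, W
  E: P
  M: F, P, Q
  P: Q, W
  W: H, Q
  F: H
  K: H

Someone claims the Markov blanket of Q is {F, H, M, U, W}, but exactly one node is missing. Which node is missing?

Recall MB(v) = parents ∪ children ∪ spouses, where spouses are the other parents of v's children.
Q's parents: H.
Q has children M, P, U, W.
For each child, the remaining parents (spouses of Q):
  parents(W) \ {Q} = {H}.
  P's other parent is W.
  M also has parents F, P.
  U's other parents are H, W.
MB(Q) = {F, H, M, P, U, W}.
Comparing with the claimed set, P is missing.

P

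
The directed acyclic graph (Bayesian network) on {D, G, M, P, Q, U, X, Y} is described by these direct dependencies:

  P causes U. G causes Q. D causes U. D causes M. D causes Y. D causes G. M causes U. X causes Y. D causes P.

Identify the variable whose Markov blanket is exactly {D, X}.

Y

The target node must have every member of {D, X} as a parent, child, or co-parent, and no others.
Parents of Y: D, X; children: none; co-parents: none.
These exactly cover the given set, so the node is Y.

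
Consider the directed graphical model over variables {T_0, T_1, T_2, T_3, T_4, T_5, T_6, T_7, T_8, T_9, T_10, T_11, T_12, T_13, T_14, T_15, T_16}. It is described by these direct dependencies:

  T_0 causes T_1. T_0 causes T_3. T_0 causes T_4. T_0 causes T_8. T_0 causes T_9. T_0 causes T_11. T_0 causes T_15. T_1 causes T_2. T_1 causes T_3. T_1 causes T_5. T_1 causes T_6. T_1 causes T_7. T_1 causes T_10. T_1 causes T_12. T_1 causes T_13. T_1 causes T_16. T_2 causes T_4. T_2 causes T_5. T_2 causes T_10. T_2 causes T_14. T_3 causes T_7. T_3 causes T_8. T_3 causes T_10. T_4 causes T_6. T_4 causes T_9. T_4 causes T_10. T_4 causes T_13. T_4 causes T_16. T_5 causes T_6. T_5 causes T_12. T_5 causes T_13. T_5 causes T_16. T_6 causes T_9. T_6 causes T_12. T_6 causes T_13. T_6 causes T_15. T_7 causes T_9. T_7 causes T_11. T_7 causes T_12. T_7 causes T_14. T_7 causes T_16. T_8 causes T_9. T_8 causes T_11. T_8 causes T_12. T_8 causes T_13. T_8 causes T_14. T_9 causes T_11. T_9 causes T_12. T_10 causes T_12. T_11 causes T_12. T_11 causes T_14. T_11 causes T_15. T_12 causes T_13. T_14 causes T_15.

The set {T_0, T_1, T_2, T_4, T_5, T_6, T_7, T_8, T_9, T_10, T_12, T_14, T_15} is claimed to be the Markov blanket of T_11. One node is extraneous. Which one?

Recall MB(v) = parents ∪ children ∪ spouses, where spouses are the other parents of v's children.
T_11 has parents T_0, T_7, T_8, T_9.
T_11 has children T_12, T_14, T_15.
For each child, the remaining parents (spouses of T_11):
  T_12's other parents are T_1, T_5, T_6, T_7, T_8, T_9, T_10.
  parents(T_14) \ {T_11} = {T_2, T_7, T_8}.
  T_15 also has parents T_0, T_6, T_14.
MB(T_11) = {T_0, T_1, T_2, T_5, T_6, T_7, T_8, T_9, T_10, T_12, T_14, T_15}.
T_4 is neither a parent, child, nor co-parent of T_11, so it does not belong.

T_4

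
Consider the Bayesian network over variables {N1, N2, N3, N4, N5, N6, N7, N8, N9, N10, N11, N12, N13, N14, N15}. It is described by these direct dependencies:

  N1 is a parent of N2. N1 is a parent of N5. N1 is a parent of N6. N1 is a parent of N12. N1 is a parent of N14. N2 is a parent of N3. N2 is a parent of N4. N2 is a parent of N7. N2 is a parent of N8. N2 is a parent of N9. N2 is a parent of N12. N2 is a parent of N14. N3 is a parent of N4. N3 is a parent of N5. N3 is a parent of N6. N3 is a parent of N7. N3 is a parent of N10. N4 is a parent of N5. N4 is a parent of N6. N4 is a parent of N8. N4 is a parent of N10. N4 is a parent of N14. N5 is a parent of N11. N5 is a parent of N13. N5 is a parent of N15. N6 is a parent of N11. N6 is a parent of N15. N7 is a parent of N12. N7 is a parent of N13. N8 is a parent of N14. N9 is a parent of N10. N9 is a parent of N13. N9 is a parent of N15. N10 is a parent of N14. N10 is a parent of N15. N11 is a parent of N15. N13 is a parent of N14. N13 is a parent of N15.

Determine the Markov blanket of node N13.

{N1, N2, N4, N5, N6, N7, N8, N9, N10, N11, N14, N15}

Recall MB(v) = parents ∪ children ∪ spouses, where spouses are the other parents of v's children.
N13's children: N14, N15.
Pa(N13) = {N5, N7, N9}.
For each child, the remaining parents (spouses of N13):
  N14 also has parents N1, N2, N4, N8, N10.
  N15 also has parents N5, N6, N9, N10, N11.
Taking the union gives {N1, N2, N4, N5, N6, N7, N8, N9, N10, N11, N14, N15}.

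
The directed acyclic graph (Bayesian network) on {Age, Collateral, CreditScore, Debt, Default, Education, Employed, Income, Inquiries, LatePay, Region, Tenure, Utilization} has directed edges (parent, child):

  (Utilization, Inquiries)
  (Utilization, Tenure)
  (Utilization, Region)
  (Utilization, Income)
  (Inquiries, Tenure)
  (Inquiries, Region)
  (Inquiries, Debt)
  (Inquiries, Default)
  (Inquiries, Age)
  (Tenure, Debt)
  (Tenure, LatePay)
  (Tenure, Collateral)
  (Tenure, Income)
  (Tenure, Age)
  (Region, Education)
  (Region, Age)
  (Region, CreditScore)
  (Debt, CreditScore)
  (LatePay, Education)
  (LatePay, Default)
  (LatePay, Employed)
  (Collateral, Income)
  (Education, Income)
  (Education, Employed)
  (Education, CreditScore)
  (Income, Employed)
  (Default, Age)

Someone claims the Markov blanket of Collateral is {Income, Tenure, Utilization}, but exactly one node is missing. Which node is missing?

Education

A node's Markov blanket = Pa ∪ Ch ∪ (parents of Ch other than the node itself).
Collateral's parents: Tenure.
Collateral has child Income.
Co-parents of Collateral (other parents of its children):
  parents(Income) \ {Collateral} = {Education, Tenure, Utilization}.
MB(Collateral) = {Education, Income, Tenure, Utilization}.
Comparing with the claimed set, Education is missing.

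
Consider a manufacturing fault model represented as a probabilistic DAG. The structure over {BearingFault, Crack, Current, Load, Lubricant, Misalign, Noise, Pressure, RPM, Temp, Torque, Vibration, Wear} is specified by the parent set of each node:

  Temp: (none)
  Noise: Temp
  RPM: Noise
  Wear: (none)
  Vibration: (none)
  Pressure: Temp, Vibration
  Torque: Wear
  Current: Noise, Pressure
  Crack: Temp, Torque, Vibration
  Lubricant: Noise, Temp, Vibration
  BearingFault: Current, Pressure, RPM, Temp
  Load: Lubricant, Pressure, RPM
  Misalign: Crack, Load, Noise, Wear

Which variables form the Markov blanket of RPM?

Ch(RPM) = {BearingFault, Load}.
Pa(RPM) = {Noise}.
Parents of each child, excluding RPM:
  BearingFault also has parents Current, Pressure, Temp.
  Load also has parents Lubricant, Pressure.
Union: {Noise} ∪ {BearingFault, Load} ∪ {Current, Lubricant, Pressure, Temp} = {BearingFault, Current, Load, Lubricant, Noise, Pressure, Temp}.

{BearingFault, Current, Load, Lubricant, Noise, Pressure, Temp}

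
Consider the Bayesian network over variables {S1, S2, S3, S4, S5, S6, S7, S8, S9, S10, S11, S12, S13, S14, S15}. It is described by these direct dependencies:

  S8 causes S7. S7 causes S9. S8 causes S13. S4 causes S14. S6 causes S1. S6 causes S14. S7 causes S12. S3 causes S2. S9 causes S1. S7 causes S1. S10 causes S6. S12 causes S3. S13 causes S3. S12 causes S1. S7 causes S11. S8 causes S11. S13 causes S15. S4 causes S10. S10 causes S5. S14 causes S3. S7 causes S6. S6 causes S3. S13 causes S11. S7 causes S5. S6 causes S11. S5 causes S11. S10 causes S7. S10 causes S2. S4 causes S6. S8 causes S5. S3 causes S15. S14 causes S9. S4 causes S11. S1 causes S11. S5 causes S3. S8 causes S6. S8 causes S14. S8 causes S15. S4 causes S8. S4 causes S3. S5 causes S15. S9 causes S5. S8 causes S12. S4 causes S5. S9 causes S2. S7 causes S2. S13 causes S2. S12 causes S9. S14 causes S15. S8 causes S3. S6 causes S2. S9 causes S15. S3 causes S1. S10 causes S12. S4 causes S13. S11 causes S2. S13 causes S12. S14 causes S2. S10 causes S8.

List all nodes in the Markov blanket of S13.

{S1, S2, S3, S4, S5, S6, S7, S8, S9, S10, S11, S12, S14, S15}

S13 has parents S4, S8.
Ch(S13) = {S2, S3, S11, S12, S15}.
Parents of each child, excluding S13:
  S12: S7, S8, S10
  S3: S4, S5, S6, S8, S12, S14
  S15: S3, S5, S8, S9, S14
  S11: S1, S4, S5, S6, S7, S8
  S2: S3, S6, S7, S9, S10, S11, S14
Taking the union gives {S1, S2, S3, S4, S5, S6, S7, S8, S9, S10, S11, S12, S14, S15}.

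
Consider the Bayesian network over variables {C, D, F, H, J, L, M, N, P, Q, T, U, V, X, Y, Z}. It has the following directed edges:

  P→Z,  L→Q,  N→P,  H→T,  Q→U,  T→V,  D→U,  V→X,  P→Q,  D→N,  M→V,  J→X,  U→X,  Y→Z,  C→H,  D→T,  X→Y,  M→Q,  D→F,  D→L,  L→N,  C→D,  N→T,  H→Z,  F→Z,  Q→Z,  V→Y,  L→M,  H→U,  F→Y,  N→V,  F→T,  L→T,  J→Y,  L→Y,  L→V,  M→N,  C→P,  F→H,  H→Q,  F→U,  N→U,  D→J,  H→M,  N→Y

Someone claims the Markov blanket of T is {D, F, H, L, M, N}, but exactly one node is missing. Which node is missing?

T has parents D, F, H, L, N.
Ch(T) = {V}.
Other parents of T's children:
  V: L, M, N
MB(T) = {D, F, H, L, M, N, V}.
Comparing with the claimed set, V is missing.

V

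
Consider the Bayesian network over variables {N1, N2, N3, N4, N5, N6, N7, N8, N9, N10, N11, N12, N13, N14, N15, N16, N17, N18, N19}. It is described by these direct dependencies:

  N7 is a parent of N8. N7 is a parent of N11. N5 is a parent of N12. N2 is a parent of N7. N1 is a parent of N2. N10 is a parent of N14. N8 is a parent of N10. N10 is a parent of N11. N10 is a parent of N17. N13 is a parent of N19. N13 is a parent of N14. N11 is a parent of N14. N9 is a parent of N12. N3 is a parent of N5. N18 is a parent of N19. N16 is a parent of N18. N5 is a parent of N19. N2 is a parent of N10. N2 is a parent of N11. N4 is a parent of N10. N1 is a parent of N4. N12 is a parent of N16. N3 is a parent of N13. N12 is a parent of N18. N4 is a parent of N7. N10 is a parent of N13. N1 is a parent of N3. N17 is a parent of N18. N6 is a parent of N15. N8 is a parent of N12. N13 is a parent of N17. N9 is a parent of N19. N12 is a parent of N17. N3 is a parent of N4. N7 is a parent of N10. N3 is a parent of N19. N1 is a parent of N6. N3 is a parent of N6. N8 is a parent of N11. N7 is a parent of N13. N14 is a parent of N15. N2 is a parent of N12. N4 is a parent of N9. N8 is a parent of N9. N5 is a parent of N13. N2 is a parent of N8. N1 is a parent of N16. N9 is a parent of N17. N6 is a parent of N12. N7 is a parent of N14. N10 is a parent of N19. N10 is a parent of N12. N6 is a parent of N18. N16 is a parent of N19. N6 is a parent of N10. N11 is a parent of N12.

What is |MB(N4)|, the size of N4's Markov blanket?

Ch(N4) = {N7, N9, N10}.
Pa(N4) = {N1, N3}.
For each child, the remaining parents (spouses of N4):
  N7's other parent is N2.
  N9's other parent is N8.
  N10's other parents are N2, N6, N7, N8.
MB(N4) = {N1, N2, N3, N6, N7, N8, N9, N10}, which has 8 nodes.

8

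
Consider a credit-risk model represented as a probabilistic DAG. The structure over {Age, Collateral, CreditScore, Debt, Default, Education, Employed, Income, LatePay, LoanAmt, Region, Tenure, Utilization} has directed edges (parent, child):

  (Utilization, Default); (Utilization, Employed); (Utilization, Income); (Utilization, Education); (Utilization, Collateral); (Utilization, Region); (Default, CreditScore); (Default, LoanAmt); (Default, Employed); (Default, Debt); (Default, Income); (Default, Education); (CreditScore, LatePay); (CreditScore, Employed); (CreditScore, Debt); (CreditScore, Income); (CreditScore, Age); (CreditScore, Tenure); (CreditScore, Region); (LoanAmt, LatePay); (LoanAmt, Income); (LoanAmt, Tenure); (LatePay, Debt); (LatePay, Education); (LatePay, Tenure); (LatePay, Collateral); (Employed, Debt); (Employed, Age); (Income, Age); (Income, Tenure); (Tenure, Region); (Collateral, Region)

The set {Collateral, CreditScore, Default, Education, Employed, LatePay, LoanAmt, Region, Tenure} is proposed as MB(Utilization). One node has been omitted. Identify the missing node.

Parents of Utilization: none.
Children of Utilization: Collateral, Default, Education, Employed, Income, Region.
For each child, the remaining parents (spouses of Utilization):
  Default: —
  Employed: CreditScore, Default
  Income: CreditScore, Default, LoanAmt
  Education: Default, LatePay
  Collateral: LatePay
  Region: Collateral, CreditScore, Tenure
MB(Utilization) = {Collateral, CreditScore, Default, Education, Employed, Income, LatePay, LoanAmt, Region, Tenure}.
Comparing with the claimed set, Income is missing.

Income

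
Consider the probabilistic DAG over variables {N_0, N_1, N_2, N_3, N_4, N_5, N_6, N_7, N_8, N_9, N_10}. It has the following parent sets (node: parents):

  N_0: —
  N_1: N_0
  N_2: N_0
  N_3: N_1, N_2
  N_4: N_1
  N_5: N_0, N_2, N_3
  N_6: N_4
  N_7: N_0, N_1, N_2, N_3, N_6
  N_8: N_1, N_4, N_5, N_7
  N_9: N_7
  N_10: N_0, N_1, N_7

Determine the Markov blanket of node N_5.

{N_0, N_1, N_2, N_3, N_4, N_7, N_8}

The Markov blanket of a node is its parents, its children, and the other parents of its children.
N_5's children: N_8.
Pa(N_5) = {N_0, N_2, N_3}.
Co-parents of N_5 (other parents of its children):
  N_8's other parents are N_1, N_4, N_7.
Union: {N_0, N_2, N_3} ∪ {N_8} ∪ {N_1, N_4, N_7} = {N_0, N_1, N_2, N_3, N_4, N_7, N_8}.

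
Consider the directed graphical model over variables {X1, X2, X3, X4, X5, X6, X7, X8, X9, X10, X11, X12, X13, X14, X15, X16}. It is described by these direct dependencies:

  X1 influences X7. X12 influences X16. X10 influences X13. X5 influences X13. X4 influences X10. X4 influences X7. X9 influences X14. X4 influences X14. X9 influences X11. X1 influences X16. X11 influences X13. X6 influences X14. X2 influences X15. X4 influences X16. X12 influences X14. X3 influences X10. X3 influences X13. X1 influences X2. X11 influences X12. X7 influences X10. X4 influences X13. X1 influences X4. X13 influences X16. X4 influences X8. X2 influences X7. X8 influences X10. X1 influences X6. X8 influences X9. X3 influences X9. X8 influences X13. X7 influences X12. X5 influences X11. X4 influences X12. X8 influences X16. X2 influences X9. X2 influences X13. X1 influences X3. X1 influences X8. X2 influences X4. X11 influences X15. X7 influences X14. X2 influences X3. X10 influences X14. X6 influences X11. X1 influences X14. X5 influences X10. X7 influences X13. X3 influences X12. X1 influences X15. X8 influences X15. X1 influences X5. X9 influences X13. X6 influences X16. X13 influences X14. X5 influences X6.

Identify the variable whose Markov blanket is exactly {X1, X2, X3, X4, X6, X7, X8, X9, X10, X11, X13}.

The target node must have every member of {X1, X2, X3, X4, X6, X7, X8, X9, X10, X11, X13} as a parent, child, or co-parent, and no others.
Parents of X5: X1; children: X6, X10, X11, X13; co-parents: X1, X2, X3, X4, X6, X7, X8, X9, X10, X11.
These exactly cover the given set, so the node is X5.

X5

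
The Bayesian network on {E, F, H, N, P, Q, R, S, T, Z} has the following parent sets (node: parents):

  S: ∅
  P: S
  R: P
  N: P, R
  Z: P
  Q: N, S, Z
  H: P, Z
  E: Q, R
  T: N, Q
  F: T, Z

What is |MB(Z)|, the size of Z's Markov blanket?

7

Recall MB(v) = parents ∪ children ∪ spouses, where spouses are the other parents of v's children.
Children of Z: F, H, Q.
Pa(Z) = {P}.
Other parents of Z's children:
  Q: N, S
  H: P
  F: T
MB(Z) = {F, H, N, P, Q, S, T}, which has 7 nodes.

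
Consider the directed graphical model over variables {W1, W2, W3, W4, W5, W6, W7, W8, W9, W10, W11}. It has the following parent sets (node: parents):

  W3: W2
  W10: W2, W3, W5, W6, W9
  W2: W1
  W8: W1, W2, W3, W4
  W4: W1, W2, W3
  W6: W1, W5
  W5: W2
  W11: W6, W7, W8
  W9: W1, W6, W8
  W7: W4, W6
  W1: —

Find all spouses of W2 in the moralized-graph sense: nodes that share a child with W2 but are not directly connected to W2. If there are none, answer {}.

Children of W2: W3, W4, W5, W8, W10.
  W3: no additional parents.
  parents(W4) \ {W2} = {W1, W3}.
  W5 has no other parent.
  parents(W8) \ {W2} = {W1, W3, W4}.
  parents(W10) \ {W2} = {W3, W5, W6, W9}.
Excluding nodes already adjacent to W2 (W1, W3, W4, W5, W8, W10), the co-parent-only contribution is {W6, W9}.

{W6, W9}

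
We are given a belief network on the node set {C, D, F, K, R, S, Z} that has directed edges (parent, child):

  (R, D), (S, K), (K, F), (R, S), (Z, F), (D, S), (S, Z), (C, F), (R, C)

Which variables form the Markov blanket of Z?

{C, F, K, S}

Z's children: F.
Pa(Z) = {S}.
Parents of each child, excluding Z:
  F: C, K
MB(Z) = {C, F, K, S}.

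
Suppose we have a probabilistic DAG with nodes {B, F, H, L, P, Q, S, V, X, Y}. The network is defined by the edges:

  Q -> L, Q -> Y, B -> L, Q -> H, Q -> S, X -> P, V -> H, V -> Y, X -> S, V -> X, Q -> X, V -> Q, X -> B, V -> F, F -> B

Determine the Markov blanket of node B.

{F, L, Q, X}

By definition, MB(B) is built from B's parents, B's children, and the co-parents of B.
Pa(B) = {F, X}.
Ch(B) = {L}.
Parents of each child, excluding B:
  L: Q
Taking the union gives {F, L, Q, X}.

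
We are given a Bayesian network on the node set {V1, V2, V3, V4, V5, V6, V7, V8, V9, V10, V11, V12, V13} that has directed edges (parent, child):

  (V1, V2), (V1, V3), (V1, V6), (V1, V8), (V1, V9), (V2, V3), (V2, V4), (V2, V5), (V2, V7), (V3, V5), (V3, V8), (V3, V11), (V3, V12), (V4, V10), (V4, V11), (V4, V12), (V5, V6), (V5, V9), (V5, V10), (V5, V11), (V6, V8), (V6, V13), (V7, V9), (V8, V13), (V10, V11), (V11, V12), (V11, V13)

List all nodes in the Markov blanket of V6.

V6 has parents V1, V5.
Children of V6: V8, V13.
For each child, the remaining parents (spouses of V6):
  V8: V1, V3
  V13: V8, V11
MB(V6) = {V1, V3, V5, V8, V11, V13}.

{V1, V3, V5, V8, V11, V13}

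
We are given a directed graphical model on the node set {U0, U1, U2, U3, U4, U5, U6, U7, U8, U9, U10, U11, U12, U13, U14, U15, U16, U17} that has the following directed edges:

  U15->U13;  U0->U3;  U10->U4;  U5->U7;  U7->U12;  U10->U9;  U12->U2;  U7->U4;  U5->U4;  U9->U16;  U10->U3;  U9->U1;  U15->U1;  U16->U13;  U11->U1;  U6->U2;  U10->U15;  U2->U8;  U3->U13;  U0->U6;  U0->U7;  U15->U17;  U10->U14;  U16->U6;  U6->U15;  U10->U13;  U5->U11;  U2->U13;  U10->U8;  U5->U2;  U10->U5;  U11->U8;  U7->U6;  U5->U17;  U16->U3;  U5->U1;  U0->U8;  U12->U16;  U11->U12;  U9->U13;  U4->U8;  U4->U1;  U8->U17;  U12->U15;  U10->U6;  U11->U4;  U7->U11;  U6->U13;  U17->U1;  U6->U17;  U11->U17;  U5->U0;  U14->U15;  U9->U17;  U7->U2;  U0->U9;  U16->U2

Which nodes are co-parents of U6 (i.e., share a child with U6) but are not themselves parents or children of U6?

{U3, U5, U8, U9, U11, U12, U14}

Children of U6: U2, U13, U15, U17.
  U15 also has parents U10, U12, U14.
  parents(U2) \ {U6} = {U5, U7, U12, U16}.
  U13's other parents are U2, U3, U9, U10, U15, U16.
  U17 also has parents U5, U8, U9, U11, U15.
Excluding nodes already adjacent to U6 (U0, U2, U7, U10, U13, U15, U16, U17), the co-parent-only contribution is {U3, U5, U8, U9, U11, U12, U14}.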